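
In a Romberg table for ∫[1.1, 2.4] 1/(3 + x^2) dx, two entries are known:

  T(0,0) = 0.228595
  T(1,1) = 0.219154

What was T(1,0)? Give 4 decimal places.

From T(1,1) = (4·T(1,0) − T(0,0))/3, solve for T(1,0):
4·T(1,0) = 3·0.219154 + 0.228595 = 0.886057
T(1,0) = 0.221514

0.2215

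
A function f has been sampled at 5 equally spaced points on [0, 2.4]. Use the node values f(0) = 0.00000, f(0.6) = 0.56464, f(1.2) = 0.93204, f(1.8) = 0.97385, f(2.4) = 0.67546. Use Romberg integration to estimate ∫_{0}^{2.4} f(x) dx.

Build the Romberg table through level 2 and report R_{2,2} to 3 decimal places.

R_{0,0} (trapezoid, 1 panel, h=2.4000): 0.81055
R_{1,0} (trapezoid, 2 panels, h=1.2000): 1.52372
R_{2,0} (trapezoid, 4 panels, h=0.6000): 1.68496
R_{1,1} = 1.52372 + (1.52372 − 0.81055)/3 = 1.76144
R_{2,1} = 1.68496 + (1.68496 − 1.52372)/3 = 1.73871
R_{2,2} = 1.73871 + (1.73871 − 1.76144)/15 = 1.73719

1.737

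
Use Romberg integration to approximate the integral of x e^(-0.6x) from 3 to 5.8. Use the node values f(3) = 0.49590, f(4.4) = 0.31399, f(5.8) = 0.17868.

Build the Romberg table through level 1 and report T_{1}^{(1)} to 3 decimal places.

T_{0}^{(0)} (trapezoid, 1 panel, h=2.8000): 0.94441
T_{1}^{(0)} (trapezoid, 2 panels, h=1.4000): 0.91179
T_{1}^{(1)} = 0.91179 + (0.91179 − 0.94441)/3 = 0.90092

0.901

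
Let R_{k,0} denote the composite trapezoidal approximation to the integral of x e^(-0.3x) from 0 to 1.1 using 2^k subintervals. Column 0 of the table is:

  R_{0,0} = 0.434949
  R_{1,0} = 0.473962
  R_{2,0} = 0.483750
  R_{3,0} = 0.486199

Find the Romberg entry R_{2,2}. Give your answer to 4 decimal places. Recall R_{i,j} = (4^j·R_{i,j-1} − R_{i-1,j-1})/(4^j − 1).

0.4870

Richardson extrapolation on the trapezoidal column (denominator 4−1=3):
R_{1,1} = 0.473962 + (0.473962 − 0.434949)/3 = 0.486966
R_{2,1} = 0.483750 + (0.483750 − 0.473962)/3 = 0.487013
R_{2,2} = (16·0.487013 − 0.486966) / 15 = 0.487016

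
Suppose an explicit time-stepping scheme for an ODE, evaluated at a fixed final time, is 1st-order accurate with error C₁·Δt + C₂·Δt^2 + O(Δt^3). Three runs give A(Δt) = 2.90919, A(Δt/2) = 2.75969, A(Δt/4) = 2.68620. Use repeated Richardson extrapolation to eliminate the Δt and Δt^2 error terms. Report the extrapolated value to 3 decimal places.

2.614

First eliminate the Δt term (factor 2^1 = 2):
  B₁ = (2·2.75969 − 2.90919)/1 = 2.61019
  B₂ = (2·2.68620 − 2.75969)/1 = 2.61271
Then eliminate the Δt^2 term (factor 2^2 = 4):
  (4·2.61271 − 2.61019)/3 = 2.61355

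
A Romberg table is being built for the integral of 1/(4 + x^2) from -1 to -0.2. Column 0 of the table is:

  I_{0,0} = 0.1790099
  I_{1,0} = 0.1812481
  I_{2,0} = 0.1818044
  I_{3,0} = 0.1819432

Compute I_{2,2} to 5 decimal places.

0.18199

Richardson extrapolation on the trapezoidal column (denominator 4−1=3):
I_{1,1} = 0.1812481 + (0.1812481 − 0.1790099)/3 = 0.1819942
I_{2,1} = 0.1818044 + (0.1818044 − 0.1812481)/3 = 0.1819898
I_{2,2} = 0.1819898 + (0.1819898 − 0.1819942)/15 = 0.1819895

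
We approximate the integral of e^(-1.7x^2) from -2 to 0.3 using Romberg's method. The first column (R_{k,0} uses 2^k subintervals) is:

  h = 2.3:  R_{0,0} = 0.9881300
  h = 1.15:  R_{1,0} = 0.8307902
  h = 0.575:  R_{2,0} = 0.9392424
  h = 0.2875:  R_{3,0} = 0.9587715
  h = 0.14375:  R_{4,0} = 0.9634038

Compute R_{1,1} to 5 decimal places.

0.77834

R_{1,1} = (4·0.8307902 − 0.9881300) / 3 = 0.7783436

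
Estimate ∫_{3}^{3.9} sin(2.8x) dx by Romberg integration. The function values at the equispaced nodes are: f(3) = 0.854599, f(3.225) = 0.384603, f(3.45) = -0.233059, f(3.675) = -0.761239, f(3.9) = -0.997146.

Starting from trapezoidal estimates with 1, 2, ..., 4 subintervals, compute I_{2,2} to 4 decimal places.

I_{0,0} (trapezoid, 1 panel, h=0.9000): -0.064146
I_{1,0} (trapezoid, 2 panels, h=0.4500): -0.136950
I_{2,0} (trapezoid, 4 panels, h=0.2250): -0.153218
I_{1,1} = -0.136950 + (-0.136950 − (-0.064146))/3 = -0.161218
I_{2,1} = -0.153218 + (-0.153218 − (-0.136950))/3 = -0.158641
I_{2,2} = -0.158641 + (-0.158641 − (-0.161218))/15 = -0.158469

-0.1585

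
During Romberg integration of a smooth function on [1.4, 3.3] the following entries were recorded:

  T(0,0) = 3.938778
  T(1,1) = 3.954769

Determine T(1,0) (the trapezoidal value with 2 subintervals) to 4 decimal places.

From T(1,1) = (4·T(1,0) − T(0,0))/3, solve for T(1,0):
4·T(1,0) = 3·3.954769 + 3.938778 = 15.803085
T(1,0) = 3.950771

3.9508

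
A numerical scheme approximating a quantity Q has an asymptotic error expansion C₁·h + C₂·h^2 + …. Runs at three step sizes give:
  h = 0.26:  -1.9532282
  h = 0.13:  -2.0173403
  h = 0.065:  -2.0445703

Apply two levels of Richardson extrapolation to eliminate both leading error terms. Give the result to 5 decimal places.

-2.06858

First eliminate the h term (factor 2^1 = 2):
  B₁ = (2·(-2.0173403) − (-1.9532282))/1 = -2.0814524
  B₂ = (2·(-2.0445703) − (-2.0173403))/1 = -2.0718003
Then eliminate the h^2 term (factor 2^2 = 4):
  (4·(-2.0718003) − (-2.0814524))/3 = -2.0685829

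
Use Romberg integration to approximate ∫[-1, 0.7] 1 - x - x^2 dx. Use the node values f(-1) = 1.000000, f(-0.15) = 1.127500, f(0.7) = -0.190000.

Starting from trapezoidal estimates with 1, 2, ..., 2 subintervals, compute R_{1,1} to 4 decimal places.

1.5073

R_{0,0} (trapezoid, 1 panel, h=1.7000): 0.688500
R_{1,0} (trapezoid, 2 panels, h=0.8500): 1.302625
R_{1,1} = 1.302625 + (1.302625 − 0.688500)/3 = 1.507333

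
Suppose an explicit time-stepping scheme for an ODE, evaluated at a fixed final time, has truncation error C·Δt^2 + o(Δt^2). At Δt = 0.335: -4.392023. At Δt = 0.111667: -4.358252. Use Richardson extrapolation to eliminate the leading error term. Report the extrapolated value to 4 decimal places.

-4.3540

The leading error scales as Δt^2; refining by a factor of 3 reduces it by 3^2 = 9.
Extrapolated value = (9·A(Δt/3) − A(Δt)) / (9 − 1)
= (9·(-4.358252) − (-4.392023)) / 8
= -34.832245 / 8 = -4.354031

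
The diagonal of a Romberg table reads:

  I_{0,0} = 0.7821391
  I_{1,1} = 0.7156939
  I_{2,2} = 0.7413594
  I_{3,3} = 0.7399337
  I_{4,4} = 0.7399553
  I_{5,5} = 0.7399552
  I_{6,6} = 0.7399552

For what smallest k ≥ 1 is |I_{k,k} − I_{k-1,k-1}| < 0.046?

k = 2

|I_{1,1} − I_{0,0}| = 0.0664452 ≥ 0.046
|I_{2,2} − I_{1,1}| = 0.0256655 < 0.046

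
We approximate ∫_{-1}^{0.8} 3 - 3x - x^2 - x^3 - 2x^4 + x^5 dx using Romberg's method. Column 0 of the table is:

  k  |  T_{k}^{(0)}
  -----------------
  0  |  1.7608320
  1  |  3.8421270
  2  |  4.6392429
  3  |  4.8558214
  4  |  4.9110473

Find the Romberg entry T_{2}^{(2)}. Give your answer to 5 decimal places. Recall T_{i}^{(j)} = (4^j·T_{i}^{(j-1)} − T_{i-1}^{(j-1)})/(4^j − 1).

T_{1}^{(1)} = 3.8421270 + (3.8421270 − 1.7608320)/3 = 4.5358920
T_{2}^{(1)} = 4.6392429 + (4.6392429 − 3.8421270)/3 = 4.9049482
T_{2}^{(2)} = 4.9049482 + (4.9049482 − 4.5358920)/15 = 4.9295519
(Column j=1 coincides with Simpson's rule on the same nodes.)

4.92955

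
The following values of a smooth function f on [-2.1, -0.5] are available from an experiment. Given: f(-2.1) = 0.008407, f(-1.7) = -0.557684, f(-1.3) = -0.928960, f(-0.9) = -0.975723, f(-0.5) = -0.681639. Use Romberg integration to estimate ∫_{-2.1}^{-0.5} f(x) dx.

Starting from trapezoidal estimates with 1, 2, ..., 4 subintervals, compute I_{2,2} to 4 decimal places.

-1.1543

I_{0,0} (trapezoid, 1 panel, h=1.6000): -0.538586
I_{1,0} (trapezoid, 2 panels, h=0.8000): -1.012461
I_{2,0} (trapezoid, 4 panels, h=0.4000): -1.119593
I_{1,1} = -1.012461 + (-1.012461 − (-0.538586))/3 = -1.170419
I_{2,1} = -1.119593 + (-1.119593 − (-1.012461))/3 = -1.155304
I_{2,2} = -1.155304 + (-1.155304 − (-1.170419))/15 = -1.154296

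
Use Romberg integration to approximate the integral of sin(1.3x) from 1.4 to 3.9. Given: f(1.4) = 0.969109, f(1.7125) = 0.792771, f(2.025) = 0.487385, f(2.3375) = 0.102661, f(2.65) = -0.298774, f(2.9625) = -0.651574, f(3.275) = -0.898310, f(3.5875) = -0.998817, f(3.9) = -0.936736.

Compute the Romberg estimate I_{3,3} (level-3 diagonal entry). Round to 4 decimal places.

-0.4590

I_{0,0} (trapezoid, 1 panel, h=2.5000): 0.040466
I_{1,0} (trapezoid, 2 panels, h=1.2500): -0.353234
I_{2,0} (trapezoid, 4 panels, h=0.6250): -0.433445
I_{3,0} (trapezoid, 8 panels, h=0.3125): -0.452647
I_{1,1} = -0.353234 + (-0.353234 − 0.040466)/3 = -0.484467
I_{2,1} = -0.433445 + (-0.433445 − (-0.353234))/3 = -0.460182
I_{3,1} = -0.452647 + (-0.452647 − (-0.433445))/3 = -0.459048
I_{2,2} = -0.460182 + (-0.460182 − (-0.484467))/15 = -0.458563
I_{3,2} = -0.459048 + (-0.459048 − (-0.460182))/15 = -0.458972
I_{3,3} = -0.458972 + (-0.458972 − (-0.458563))/63 = -0.458978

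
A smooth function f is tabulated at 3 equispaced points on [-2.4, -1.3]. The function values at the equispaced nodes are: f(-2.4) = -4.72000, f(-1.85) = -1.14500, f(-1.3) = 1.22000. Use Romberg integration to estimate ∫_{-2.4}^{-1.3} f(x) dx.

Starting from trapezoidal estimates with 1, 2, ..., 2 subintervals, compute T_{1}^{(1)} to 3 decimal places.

T_{0}^{(0)} (trapezoid, 1 panel, h=1.1000): -1.92500
T_{1}^{(0)} (trapezoid, 2 panels, h=0.5500): -1.59225
T_{1}^{(1)} = -1.59225 + (-1.59225 − (-1.92500))/3 = -1.48133

-1.481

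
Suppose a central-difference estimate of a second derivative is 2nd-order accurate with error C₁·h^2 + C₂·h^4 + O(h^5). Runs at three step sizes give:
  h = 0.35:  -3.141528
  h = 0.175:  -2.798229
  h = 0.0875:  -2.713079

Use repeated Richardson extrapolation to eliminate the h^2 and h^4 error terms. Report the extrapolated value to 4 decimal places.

-2.6848

First eliminate the h^2 term (factor 2^2 = 4):
  B₁ = (4·(-2.798229) − (-3.141528))/3 = -2.683796
  B₂ = (4·(-2.713079) − (-2.798229))/3 = -2.684696
Then eliminate the h^4 term (factor 2^4 = 16):
  (16·(-2.684696) − (-2.683796))/15 = -2.684756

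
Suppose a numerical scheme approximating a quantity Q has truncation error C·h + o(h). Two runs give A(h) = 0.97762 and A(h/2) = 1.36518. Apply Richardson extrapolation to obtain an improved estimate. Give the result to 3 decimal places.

1.753

The leading error scales as h; refining by a factor of 2 reduces it by 2^1 = 2.
Extrapolated value = (2·A(h/2) − A(h)) / (2 − 1)
= (2·1.36518 − 0.97762) / 1
= 1.75274 / 1 = 1.75274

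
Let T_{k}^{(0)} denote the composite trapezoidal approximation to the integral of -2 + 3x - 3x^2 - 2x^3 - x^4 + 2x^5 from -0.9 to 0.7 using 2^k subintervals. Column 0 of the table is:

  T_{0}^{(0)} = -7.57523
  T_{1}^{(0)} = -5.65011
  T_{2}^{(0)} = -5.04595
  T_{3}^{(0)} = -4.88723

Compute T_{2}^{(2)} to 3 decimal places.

Richardson extrapolation on the trapezoidal column (denominator 4−1=3):
T_{1}^{(1)} = (4·(-5.65011) − (-7.57523)) / 3 = -5.00840
T_{2}^{(1)} = -5.04595 + (-5.04595 − (-5.65011))/3 = -4.84456
T_{2}^{(2)} = (16·(-4.84456) − (-5.00840)) / 15 = -4.83364

-4.834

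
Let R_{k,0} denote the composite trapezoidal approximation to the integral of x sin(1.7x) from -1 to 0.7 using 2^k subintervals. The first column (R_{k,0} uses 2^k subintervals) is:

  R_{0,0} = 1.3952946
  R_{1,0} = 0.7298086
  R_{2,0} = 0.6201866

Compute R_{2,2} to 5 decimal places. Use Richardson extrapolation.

0.58869

Richardson extrapolation on the trapezoidal column (denominator 4−1=3):
R_{1,1} = 0.7298086 + (0.7298086 − 1.3952946)/3 = 0.5079799
R_{2,1} = 0.6201866 + (0.6201866 − 0.7298086)/3 = 0.5836459
R_{2,2} = 0.5836459 + (0.5836459 − 0.5079799)/15 = 0.5886903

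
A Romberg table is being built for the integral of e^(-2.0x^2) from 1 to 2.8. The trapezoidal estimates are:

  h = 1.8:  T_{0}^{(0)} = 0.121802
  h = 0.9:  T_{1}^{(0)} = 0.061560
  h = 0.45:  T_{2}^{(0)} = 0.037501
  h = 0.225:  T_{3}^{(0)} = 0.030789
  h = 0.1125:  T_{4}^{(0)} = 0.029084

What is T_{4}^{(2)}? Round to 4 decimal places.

0.0285

Richardson extrapolation on the trapezoidal column (denominator 4−1=3):
T_{3}^{(1)} = 0.030789 + (0.030789 − 0.037501)/3 = 0.028552
T_{4}^{(1)} = (4·0.029084 − 0.030789) / 3 = 0.028516
T_{4}^{(2)} = (16·0.028516 − 0.028552) / 15 = 0.028514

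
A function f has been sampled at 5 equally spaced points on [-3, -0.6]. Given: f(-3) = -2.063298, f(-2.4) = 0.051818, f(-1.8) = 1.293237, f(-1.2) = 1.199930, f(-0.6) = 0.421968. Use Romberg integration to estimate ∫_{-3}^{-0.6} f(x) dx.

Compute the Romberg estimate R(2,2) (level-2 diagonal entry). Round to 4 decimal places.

R(0,0) (trapezoid, 1 panel, h=2.4000): -1.969596
R(1,0) (trapezoid, 2 panels, h=1.2000): 0.567086
R(2,0) (trapezoid, 4 panels, h=0.6000): 1.034592
R(1,1) = 0.567086 + (0.567086 − (-1.969596))/3 = 1.412647
R(2,1) = 1.034592 + (1.034592 − 0.567086)/3 = 1.190427
R(2,2) = 1.190427 + (1.190427 − 1.412647)/15 = 1.175612

1.1756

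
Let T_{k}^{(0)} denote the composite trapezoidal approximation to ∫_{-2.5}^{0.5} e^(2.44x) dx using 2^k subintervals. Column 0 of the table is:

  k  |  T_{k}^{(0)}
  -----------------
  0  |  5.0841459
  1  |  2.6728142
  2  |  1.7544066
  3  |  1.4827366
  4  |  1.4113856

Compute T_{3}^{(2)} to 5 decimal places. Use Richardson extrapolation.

T_{2}^{(1)} = (4·1.7544066 − 2.6728142) / 3 = 1.4482707
T_{3}^{(1)} = (4·1.4827366 − 1.7544066) / 3 = 1.3921799
T_{3}^{(2)} = (16·1.3921799 − 1.4482707) / 15 = 1.3884405
(Column j=1 coincides with Simpson's rule on the same nodes.)

1.38844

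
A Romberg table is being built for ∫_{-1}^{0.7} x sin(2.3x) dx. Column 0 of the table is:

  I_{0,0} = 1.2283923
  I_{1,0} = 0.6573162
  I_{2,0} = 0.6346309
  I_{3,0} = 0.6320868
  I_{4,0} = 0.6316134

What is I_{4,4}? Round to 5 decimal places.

Richardson extrapolation on the trapezoidal column (denominator 4−1=3):
I_{1,1} = (4·0.6573162 − 1.2283923) / 3 = 0.4669575
I_{2,1} = (4·0.6346309 − 0.6573162) / 3 = 0.6270691
I_{3,1} = 0.6320868 + (0.6320868 − 0.6346309)/3 = 0.6312388
I_{4,1} = 0.6316134 + (0.6316134 − 0.6320868)/3 = 0.6314556
I_{2,2} = (16·0.6270691 − 0.4669575) / 15 = 0.6377432
I_{3,2} = (16·0.6312388 − 0.6270691) / 15 = 0.6315168
I_{4,2} = (16·0.6314556 − 0.6312388) / 15 = 0.6314701
I_{3,3} = 0.6315168 + (0.6315168 − 0.6377432)/63 = 0.6314180
I_{4,3} = 0.6314701 + (0.6314701 − 0.6315168)/63 = 0.6314694
I_{4,4} = (256·0.6314694 − 0.6314180) / 255 = 0.6314696
(Column j=1 coincides with Simpson's rule on the same nodes.)

0.63147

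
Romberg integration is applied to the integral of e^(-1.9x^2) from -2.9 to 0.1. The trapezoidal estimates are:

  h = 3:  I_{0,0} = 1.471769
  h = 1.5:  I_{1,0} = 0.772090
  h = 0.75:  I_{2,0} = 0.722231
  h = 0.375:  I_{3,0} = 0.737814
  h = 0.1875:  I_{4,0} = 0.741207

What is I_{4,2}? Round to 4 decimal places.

Richardson extrapolation on the trapezoidal column (denominator 4−1=3):
I_{3,1} = (4·0.737814 − 0.722231) / 3 = 0.743008
I_{4,1} = 0.741207 + (0.741207 − 0.737814)/3 = 0.742338
I_{4,2} = 0.742338 + (0.742338 − 0.743008)/15 = 0.742293

0.7423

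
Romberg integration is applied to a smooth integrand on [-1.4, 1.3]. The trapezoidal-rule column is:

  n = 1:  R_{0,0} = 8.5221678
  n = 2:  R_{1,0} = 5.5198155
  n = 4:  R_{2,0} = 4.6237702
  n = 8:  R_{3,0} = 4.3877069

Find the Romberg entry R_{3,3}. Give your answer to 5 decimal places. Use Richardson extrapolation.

Richardson extrapolation on the trapezoidal column (denominator 4−1=3):
R_{1,1} = 5.5198155 + (5.5198155 − 8.5221678)/3 = 4.5190314
R_{2,1} = (4·4.6237702 − 5.5198155) / 3 = 4.3250884
R_{3,1} = (4·4.3877069 − 4.6237702) / 3 = 4.3090191
R_{2,2} = 4.3250884 + (4.3250884 − 4.5190314)/15 = 4.3121589
R_{3,2} = (16·4.3090191 − 4.3250884) / 15 = 4.3079478
R_{3,3} = (64·4.3079478 − 4.3121589) / 63 = 4.3078810

4.30788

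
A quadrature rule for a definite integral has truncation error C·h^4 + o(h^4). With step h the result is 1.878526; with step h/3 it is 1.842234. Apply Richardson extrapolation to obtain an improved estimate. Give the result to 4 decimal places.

1.8418

The leading error scales as h^4; refining by a factor of 3 reduces it by 3^4 = 81.
Extrapolated value = (81·A(h/3) − A(h)) / (81 − 1)
= (81·1.842234 − 1.878526) / 80
= 147.342428 / 80 = 1.841780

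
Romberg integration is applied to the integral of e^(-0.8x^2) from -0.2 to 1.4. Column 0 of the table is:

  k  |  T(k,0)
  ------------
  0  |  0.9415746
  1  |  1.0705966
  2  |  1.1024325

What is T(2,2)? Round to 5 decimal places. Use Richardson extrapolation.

Richardson extrapolation on the trapezoidal column (denominator 4−1=3):
T(1,1) = (4·1.0705966 − 0.9415746) / 3 = 1.1136039
T(2,1) = 1.1024325 + (1.1024325 − 1.0705966)/3 = 1.1130445
T(2,2) = 1.1130445 + (1.1130445 − 1.1136039)/15 = 1.1130072

1.11301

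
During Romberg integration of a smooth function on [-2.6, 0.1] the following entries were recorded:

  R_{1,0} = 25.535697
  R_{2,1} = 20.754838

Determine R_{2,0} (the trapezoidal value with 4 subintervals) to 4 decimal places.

21.9501

From R_{2,1} = (4·R_{2,0} − R_{1,0})/3, solve for R_{2,0}:
4·R_{2,0} = 3·20.754838 + 25.535697 = 87.800211
R_{2,0} = 21.950053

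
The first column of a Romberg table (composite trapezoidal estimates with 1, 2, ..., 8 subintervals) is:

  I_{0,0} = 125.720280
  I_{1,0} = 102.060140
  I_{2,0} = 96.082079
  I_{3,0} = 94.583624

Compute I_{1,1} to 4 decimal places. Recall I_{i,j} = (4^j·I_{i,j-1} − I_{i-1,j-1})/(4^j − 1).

I_{1,1} = 102.060140 + (102.060140 − 125.720280)/3 = 94.173427

94.1734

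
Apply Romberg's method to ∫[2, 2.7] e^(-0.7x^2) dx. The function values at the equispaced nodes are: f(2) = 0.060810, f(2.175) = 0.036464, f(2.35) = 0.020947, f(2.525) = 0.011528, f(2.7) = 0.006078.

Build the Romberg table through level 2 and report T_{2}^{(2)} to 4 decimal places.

0.0175

T_{0}^{(0)} (trapezoid, 1 panel, h=0.7000): 0.023411
T_{1}^{(0)} (trapezoid, 2 panels, h=0.3500): 0.019037
T_{2}^{(0)} (trapezoid, 4 panels, h=0.1750): 0.017917
T_{1}^{(1)} = 0.019037 + (0.019037 − 0.023411)/3 = 0.017579
T_{2}^{(1)} = 0.017917 + (0.017917 − 0.019037)/3 = 0.017544
T_{2}^{(2)} = 0.017544 + (0.017544 − 0.017579)/15 = 0.017542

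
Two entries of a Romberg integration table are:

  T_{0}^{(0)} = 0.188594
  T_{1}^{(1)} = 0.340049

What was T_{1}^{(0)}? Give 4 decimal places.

0.3022

From T_{1}^{(1)} = (4·T_{1}^{(0)} − T_{0}^{(0)})/3, solve for T_{1}^{(0)}:
4·T_{1}^{(0)} = 3·0.340049 + 0.188594 = 1.208741
T_{1}^{(0)} = 0.302185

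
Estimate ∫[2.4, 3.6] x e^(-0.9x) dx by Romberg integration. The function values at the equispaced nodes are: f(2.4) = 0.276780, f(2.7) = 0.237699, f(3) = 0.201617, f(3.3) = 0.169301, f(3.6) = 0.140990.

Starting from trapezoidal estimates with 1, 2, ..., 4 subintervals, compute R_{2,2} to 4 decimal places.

0.2449

R_{0,0} (trapezoid, 1 panel, h=1.2000): 0.250662
R_{1,0} (trapezoid, 2 panels, h=0.6000): 0.246301
R_{2,0} (trapezoid, 4 panels, h=0.3000): 0.245251
R_{1,1} = 0.246301 + (0.246301 − 0.250662)/3 = 0.244847
R_{2,1} = 0.245251 + (0.245251 − 0.246301)/3 = 0.244901
R_{2,2} = 0.244901 + (0.244901 − 0.244847)/15 = 0.244905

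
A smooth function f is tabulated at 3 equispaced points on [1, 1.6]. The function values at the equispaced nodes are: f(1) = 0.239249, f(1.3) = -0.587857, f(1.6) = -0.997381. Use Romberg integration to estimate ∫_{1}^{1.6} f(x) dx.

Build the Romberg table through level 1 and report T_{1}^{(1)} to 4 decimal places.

T_{0}^{(0)} (trapezoid, 1 panel, h=0.6000): -0.227440
T_{1}^{(0)} (trapezoid, 2 panels, h=0.3000): -0.290077
T_{1}^{(1)} = -0.290077 + (-0.290077 − (-0.227440))/3 = -0.310956

-0.3110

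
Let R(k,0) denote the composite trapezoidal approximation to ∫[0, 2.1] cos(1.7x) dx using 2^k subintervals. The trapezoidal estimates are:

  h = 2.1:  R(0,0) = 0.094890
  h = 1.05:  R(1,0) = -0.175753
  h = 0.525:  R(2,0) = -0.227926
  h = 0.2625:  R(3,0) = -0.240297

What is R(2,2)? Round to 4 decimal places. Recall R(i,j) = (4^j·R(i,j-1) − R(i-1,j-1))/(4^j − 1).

-0.2439

Richardson extrapolation on the trapezoidal column (denominator 4−1=3):
R(1,1) = (4·(-0.175753) − 0.094890) / 3 = -0.265967
R(2,1) = -0.227926 + (-0.227926 − (-0.175753))/3 = -0.245317
R(2,2) = (16·(-0.245317) − (-0.265967)) / 15 = -0.243940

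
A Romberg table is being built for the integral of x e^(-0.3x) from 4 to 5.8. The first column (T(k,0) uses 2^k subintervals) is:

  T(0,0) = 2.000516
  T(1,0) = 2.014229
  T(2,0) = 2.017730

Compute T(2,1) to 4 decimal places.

2.0189

Richardson extrapolation on the trapezoidal column (denominator 4−1=3):
T(2,1) = (4·2.017730 − 2.014229) / 3 = 2.018897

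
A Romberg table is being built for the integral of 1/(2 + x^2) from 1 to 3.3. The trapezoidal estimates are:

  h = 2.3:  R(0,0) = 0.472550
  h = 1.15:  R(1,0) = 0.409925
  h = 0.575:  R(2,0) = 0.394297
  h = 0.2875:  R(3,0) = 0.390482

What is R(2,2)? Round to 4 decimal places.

Richardson extrapolation on the trapezoidal column (denominator 4−1=3):
R(1,1) = (4·0.409925 − 0.472550) / 3 = 0.389050
R(2,1) = 0.394297 + (0.394297 − 0.409925)/3 = 0.389088
R(2,2) = (16·0.389088 − 0.389050) / 15 = 0.389091

0.3891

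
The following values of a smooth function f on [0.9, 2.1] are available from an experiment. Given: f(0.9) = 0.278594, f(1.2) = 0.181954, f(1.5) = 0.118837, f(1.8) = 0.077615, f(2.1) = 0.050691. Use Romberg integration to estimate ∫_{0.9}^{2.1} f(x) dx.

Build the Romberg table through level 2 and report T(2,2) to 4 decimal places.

T(0,0) (trapezoid, 1 panel, h=1.2000): 0.197571
T(1,0) (trapezoid, 2 panels, h=0.6000): 0.170088
T(2,0) (trapezoid, 4 panels, h=0.3000): 0.162915
T(1,1) = 0.170088 + (0.170088 − 0.197571)/3 = 0.160927
T(2,1) = 0.162915 + (0.162915 − 0.170088)/3 = 0.160524
T(2,2) = 0.160524 + (0.160524 − 0.160927)/15 = 0.160497

0.1605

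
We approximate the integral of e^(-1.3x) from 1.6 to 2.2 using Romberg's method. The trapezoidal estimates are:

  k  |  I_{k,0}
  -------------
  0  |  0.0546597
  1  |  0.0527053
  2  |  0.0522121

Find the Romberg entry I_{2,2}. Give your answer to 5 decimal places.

Richardson extrapolation on the trapezoidal column (denominator 4−1=3):
I_{1,1} = 0.0527053 + (0.0527053 − 0.0546597)/3 = 0.0520538
I_{2,1} = (4·0.0522121 − 0.0527053) / 3 = 0.0520477
I_{2,2} = 0.0520477 + (0.0520477 − 0.0520538)/15 = 0.0520473

0.05205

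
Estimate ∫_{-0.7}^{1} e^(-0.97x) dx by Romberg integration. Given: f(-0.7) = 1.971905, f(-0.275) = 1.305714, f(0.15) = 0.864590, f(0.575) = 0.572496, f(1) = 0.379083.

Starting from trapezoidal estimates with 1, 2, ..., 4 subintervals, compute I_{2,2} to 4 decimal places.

I_{0,0} (trapezoid, 1 panel, h=1.7000): 1.998340
I_{1,0} (trapezoid, 2 panels, h=0.8500): 1.734071
I_{2,0} (trapezoid, 4 panels, h=0.4250): 1.665275
I_{1,1} = 1.734071 + (1.734071 − 1.998340)/3 = 1.645981
I_{2,1} = 1.665275 + (1.665275 − 1.734071)/3 = 1.642343
I_{2,2} = 1.642343 + (1.642343 − 1.645981)/15 = 1.642100

1.6421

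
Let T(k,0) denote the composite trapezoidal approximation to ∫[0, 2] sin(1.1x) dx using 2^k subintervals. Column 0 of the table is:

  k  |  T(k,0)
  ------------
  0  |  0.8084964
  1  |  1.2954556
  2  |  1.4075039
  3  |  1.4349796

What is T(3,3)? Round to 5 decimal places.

1.44409

Richardson extrapolation on the trapezoidal column (denominator 4−1=3):
T(1,1) = (4·1.2954556 − 0.8084964) / 3 = 1.4577753
T(2,1) = 1.4075039 + (1.4075039 − 1.2954556)/3 = 1.4448533
T(3,1) = 1.4349796 + (1.4349796 − 1.4075039)/3 = 1.4441382
T(2,2) = (16·1.4448533 − 1.4577753) / 15 = 1.4439918
T(3,2) = (16·1.4441382 − 1.4448533) / 15 = 1.4440905
T(3,3) = (64·1.4440905 − 1.4439918) / 63 = 1.4440921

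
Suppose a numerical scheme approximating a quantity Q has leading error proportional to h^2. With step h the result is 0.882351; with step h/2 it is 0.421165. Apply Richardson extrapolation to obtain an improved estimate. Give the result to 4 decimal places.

Extrapolated value = (4·A(h/2) − A(h)) / (4 − 1)
= (4·0.421165 − 0.882351) / 3
= 0.802309 / 3 = 0.267436

0.2674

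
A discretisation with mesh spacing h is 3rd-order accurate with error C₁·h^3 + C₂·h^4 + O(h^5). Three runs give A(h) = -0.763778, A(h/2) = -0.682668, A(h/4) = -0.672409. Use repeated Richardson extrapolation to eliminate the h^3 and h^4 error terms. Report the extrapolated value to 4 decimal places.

First eliminate the h^3 term (factor 2^3 = 8):
  B₁ = (8·(-0.682668) − (-0.763778))/7 = -0.671081
  B₂ = (8·(-0.672409) − (-0.682668))/7 = -0.670943
Then eliminate the h^4 term (factor 2^4 = 16):
  (16·(-0.670943) − (-0.671081))/15 = -0.670934

-0.6709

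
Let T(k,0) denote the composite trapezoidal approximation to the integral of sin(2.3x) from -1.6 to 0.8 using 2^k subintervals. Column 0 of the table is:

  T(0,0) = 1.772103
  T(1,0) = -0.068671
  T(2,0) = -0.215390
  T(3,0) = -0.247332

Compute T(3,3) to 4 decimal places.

Richardson extrapolation on the trapezoidal column (denominator 4−1=3):
T(1,1) = (4·(-0.068671) − 1.772103) / 3 = -0.682262
T(2,1) = -0.215390 + (-0.215390 − (-0.068671))/3 = -0.264296
T(3,1) = -0.247332 + (-0.247332 − (-0.215390))/3 = -0.257979
T(2,2) = (16·(-0.264296) − (-0.682262)) / 15 = -0.236432
T(3,2) = -0.257979 + (-0.257979 − (-0.264296))/15 = -0.257558
T(3,3) = -0.257558 + (-0.257558 − (-0.236432))/63 = -0.257893

-0.2579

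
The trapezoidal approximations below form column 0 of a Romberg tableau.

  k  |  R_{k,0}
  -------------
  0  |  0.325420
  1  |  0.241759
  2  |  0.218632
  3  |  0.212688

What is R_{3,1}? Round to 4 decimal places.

Richardson extrapolation on the trapezoidal column (denominator 4−1=3):
R_{3,1} = (4·0.212688 − 0.218632) / 3 = 0.210707

0.2107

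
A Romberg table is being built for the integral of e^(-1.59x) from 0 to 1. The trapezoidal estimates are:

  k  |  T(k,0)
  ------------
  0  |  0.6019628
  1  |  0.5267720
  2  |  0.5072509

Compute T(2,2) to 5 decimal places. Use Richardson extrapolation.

0.50068

T(1,1) = 0.5267720 + (0.5267720 − 0.6019628)/3 = 0.5017084
T(2,1) = 0.5072509 + (0.5072509 − 0.5267720)/3 = 0.5007439
T(2,2) = (16·0.5007439 − 0.5017084) / 15 = 0.5006796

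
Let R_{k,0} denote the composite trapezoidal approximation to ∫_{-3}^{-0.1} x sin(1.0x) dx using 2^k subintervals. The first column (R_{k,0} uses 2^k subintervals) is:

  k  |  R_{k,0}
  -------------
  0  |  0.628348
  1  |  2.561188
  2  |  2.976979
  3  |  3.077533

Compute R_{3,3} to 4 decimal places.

3.1108

Richardson extrapolation on the trapezoidal column (denominator 4−1=3):
R_{1,1} = 2.561188 + (2.561188 − 0.628348)/3 = 3.205468
R_{2,1} = 2.976979 + (2.976979 − 2.561188)/3 = 3.115576
R_{3,1} = (4·3.077533 − 2.976979) / 3 = 3.111051
R_{2,2} = 3.115576 + (3.115576 − 3.205468)/15 = 3.109583
R_{3,2} = 3.111051 + (3.111051 − 3.115576)/15 = 3.110749
R_{3,3} = 3.110749 + (3.110749 − 3.109583)/63 = 3.110768
(Column j=1 coincides with Simpson's rule on the same nodes.)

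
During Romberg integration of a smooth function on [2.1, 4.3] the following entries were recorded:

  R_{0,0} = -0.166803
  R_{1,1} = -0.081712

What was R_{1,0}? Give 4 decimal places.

From R_{1,1} = (4·R_{1,0} − R_{0,0})/3, solve for R_{1,0}:
4·R_{1,0} = 3·(-0.081712) + (-0.166803) = -0.411939
R_{1,0} = -0.102985

-0.1030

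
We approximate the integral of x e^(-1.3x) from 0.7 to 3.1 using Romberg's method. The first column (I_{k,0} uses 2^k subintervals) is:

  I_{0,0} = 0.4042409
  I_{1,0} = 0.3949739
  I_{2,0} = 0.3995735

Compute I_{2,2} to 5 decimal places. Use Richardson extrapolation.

0.40172

I_{1,1} = 0.3949739 + (0.3949739 − 0.4042409)/3 = 0.3918849
I_{2,1} = 0.3995735 + (0.3995735 − 0.3949739)/3 = 0.4011067
I_{2,2} = 0.4011067 + (0.4011067 − 0.3918849)/15 = 0.4017215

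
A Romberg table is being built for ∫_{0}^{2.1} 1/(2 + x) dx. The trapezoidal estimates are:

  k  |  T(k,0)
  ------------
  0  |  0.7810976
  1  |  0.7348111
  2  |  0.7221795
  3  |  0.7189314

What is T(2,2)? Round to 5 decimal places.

T(1,1) = 0.7348111 + (0.7348111 − 0.7810976)/3 = 0.7193823
T(2,1) = (4·0.7221795 − 0.7348111) / 3 = 0.7179690
T(2,2) = 0.7179690 + (0.7179690 − 0.7193823)/15 = 0.7178748

0.71787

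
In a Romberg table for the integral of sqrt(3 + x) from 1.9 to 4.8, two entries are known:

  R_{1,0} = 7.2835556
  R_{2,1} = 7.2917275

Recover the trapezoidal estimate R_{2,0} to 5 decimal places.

From R_{2,1} = (4·R_{2,0} − R_{1,0})/3, solve for R_{2,0}:
4·R_{2,0} = 3·7.2917275 + 7.2835556 = 29.1587381
R_{2,0} = 7.2896845

7.28968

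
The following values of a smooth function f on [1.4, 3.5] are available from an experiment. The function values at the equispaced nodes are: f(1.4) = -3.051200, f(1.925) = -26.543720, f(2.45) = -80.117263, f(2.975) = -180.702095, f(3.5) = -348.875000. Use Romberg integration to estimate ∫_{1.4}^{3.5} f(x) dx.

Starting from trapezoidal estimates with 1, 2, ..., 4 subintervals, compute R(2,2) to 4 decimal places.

R(0,0) (trapezoid, 1 panel, h=2.1000): -369.522510
R(1,0) (trapezoid, 2 panels, h=1.0500): -268.884381
R(2,0) (trapezoid, 4 panels, h=0.5250): -243.246243
R(1,1) = -268.884381 + (-268.884381 − (-369.522510))/3 = -235.338338
R(2,1) = -243.246243 + (-243.246243 − (-268.884381))/3 = -234.700197
R(2,2) = -234.700197 + (-234.700197 − (-235.338338))/15 = -234.657654

-234.6577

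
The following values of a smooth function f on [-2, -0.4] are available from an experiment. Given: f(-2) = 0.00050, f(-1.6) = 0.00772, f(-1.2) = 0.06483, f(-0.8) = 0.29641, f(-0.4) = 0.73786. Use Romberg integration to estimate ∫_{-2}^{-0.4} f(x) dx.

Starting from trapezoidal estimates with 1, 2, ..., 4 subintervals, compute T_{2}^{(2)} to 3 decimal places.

T_{0}^{(0)} (trapezoid, 1 panel, h=1.6000): 0.59069
T_{1}^{(0)} (trapezoid, 2 panels, h=0.8000): 0.34721
T_{2}^{(0)} (trapezoid, 4 panels, h=0.4000): 0.29526
T_{1}^{(1)} = 0.34721 + (0.34721 − 0.59069)/3 = 0.26605
T_{2}^{(1)} = 0.29526 + (0.29526 − 0.34721)/3 = 0.27794
T_{2}^{(2)} = 0.27794 + (0.27794 − 0.26605)/15 = 0.27873

0.279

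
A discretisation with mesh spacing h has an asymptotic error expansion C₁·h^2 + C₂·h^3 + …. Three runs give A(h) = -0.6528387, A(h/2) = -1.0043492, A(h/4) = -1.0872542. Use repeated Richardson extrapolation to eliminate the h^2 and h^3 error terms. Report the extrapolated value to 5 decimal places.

First eliminate the h^2 term (factor 2^2 = 4):
  B₁ = (4·(-1.0043492) − (-0.6528387))/3 = -1.1215194
  B₂ = (4·(-1.0872542) − (-1.0043492))/3 = -1.1148892
Then eliminate the h^3 term (factor 2^3 = 8):
  (8·(-1.1148892) − (-1.1215194))/7 = -1.1139420

-1.11394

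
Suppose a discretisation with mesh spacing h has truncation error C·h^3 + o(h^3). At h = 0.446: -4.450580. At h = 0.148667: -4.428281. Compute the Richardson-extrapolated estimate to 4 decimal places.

Extrapolated value = (27·A(h/3) − A(h)) / (27 − 1)
= (27·(-4.428281) − (-4.450580)) / 26
= -115.113007 / 26 = -4.427423

-4.4274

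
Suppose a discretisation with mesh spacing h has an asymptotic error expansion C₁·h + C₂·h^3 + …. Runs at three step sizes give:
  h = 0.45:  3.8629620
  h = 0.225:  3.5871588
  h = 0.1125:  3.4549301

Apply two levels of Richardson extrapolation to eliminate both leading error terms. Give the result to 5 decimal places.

3.32432

First eliminate the h term (factor 2^1 = 2):
  B₁ = (2·3.5871588 − 3.8629620)/1 = 3.3113556
  B₂ = (2·3.4549301 − 3.5871588)/1 = 3.3227014
Then eliminate the h^3 term (factor 2^3 = 8):
  (8·3.3227014 − 3.3113556)/7 = 3.3243222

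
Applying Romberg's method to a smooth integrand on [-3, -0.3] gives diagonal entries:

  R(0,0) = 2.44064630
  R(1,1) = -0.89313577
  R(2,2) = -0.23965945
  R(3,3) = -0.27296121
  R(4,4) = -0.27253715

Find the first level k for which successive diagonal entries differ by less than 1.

|R(1,1) − R(0,0)| = 3.33378207 ≥ 1
|R(2,2) − R(1,1)| = 0.65347632 < 1

k = 2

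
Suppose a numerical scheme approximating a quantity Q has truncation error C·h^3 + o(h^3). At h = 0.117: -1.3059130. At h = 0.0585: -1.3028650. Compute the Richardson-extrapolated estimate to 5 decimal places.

Extrapolated value = (8·A(h/2) − A(h)) / (8 − 1)
= (8·(-1.3028650) − (-1.3059130)) / 7
= -9.1170070 / 7 = -1.3024296

-1.30243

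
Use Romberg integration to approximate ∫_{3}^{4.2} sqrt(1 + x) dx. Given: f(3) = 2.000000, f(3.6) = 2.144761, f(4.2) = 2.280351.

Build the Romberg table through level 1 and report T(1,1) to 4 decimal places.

2.5719

T(0,0) (trapezoid, 1 panel, h=1.2000): 2.568211
T(1,0) (trapezoid, 2 panels, h=0.6000): 2.570962
T(1,1) = 2.570962 + (2.570962 − 2.568211)/3 = 2.571879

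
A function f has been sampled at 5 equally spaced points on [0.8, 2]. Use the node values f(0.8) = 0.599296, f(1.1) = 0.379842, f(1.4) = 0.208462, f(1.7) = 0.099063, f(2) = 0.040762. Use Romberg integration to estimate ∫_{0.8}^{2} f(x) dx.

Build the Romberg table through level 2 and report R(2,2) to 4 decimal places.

0.2974

R(0,0) (trapezoid, 1 panel, h=1.2000): 0.384035
R(1,0) (trapezoid, 2 panels, h=0.6000): 0.317095
R(2,0) (trapezoid, 4 panels, h=0.3000): 0.302219
R(1,1) = 0.317095 + (0.317095 − 0.384035)/3 = 0.294782
R(2,1) = 0.302219 + (0.302219 − 0.317095)/3 = 0.297260
R(2,2) = 0.297260 + (0.297260 − 0.294782)/15 = 0.297425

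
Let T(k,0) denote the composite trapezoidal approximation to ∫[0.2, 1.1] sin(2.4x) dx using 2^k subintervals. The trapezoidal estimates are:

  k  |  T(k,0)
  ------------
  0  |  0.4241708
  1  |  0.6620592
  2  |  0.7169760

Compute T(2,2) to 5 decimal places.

0.73488

T(1,1) = (4·0.6620592 − 0.4241708) / 3 = 0.7413553
T(2,1) = (4·0.7169760 − 0.6620592) / 3 = 0.7352816
T(2,2) = 0.7352816 + (0.7352816 − 0.7413553)/15 = 0.7348767
(Column j=1 coincides with Simpson's rule on the same nodes.)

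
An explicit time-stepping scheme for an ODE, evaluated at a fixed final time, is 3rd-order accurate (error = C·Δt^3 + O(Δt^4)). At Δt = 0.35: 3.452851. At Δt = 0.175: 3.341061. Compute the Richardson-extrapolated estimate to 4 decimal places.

3.3251

Extrapolated value = (8·A(Δt/2) − A(Δt)) / (8 − 1)
= (8·3.341061 − 3.452851) / 7
= 23.275637 / 7 = 3.325091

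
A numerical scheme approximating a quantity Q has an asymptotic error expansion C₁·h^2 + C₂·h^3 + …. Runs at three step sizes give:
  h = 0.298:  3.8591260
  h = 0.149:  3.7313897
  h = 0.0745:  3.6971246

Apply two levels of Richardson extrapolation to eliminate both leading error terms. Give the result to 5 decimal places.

3.68526

First eliminate the h^2 term (factor 2^2 = 4):
  B₁ = (4·3.7313897 − 3.8591260)/3 = 3.6888109
  B₂ = (4·3.6971246 − 3.7313897)/3 = 3.6857029
Then eliminate the h^3 term (factor 2^3 = 8):
  (8·3.6857029 − 3.6888109)/7 = 3.6852589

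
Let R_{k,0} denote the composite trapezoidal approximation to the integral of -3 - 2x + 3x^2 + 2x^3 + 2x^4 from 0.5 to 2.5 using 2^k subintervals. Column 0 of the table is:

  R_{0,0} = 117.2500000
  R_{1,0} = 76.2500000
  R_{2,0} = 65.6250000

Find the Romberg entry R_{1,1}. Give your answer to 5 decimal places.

62.58333

R_{1,1} = (4·76.2500000 − 117.2500000) / 3 = 62.5833333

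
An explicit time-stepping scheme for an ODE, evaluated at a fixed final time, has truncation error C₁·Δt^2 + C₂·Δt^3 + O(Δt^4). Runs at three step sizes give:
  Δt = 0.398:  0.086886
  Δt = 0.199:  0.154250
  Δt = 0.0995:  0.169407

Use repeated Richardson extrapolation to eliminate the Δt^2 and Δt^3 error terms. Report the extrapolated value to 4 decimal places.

First eliminate the Δt^2 term (factor 2^2 = 4):
  B₁ = (4·0.154250 − 0.086886)/3 = 0.176705
  B₂ = (4·0.169407 − 0.154250)/3 = 0.174459
Then eliminate the Δt^3 term (factor 2^3 = 8):
  (8·0.174459 − 0.176705)/7 = 0.174138

0.1741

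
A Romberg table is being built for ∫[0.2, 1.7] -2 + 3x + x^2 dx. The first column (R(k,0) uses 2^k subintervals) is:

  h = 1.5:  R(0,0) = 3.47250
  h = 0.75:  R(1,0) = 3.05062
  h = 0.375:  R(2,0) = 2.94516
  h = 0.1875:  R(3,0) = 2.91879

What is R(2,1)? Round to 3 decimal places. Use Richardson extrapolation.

R(2,1) = (4·2.94516 − 3.05062) / 3 = 2.91001

2.910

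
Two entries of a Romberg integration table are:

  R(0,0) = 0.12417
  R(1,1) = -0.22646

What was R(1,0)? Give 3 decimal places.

-0.139

From R(1,1) = (4·R(1,0) − R(0,0))/3, solve for R(1,0):
4·R(1,0) = 3·(-0.22646) + 0.12417 = -0.55521
R(1,0) = -0.13880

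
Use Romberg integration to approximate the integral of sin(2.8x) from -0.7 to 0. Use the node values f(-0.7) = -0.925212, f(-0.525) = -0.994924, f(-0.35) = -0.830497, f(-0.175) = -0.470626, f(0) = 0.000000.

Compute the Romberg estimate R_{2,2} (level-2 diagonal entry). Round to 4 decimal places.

R_{0,0} (trapezoid, 1 panel, h=0.7000): -0.323824
R_{1,0} (trapezoid, 2 panels, h=0.3500): -0.452586
R_{2,0} (trapezoid, 4 panels, h=0.1750): -0.482764
R_{1,1} = -0.452586 + (-0.452586 − (-0.323824))/3 = -0.495507
R_{2,1} = -0.482764 + (-0.482764 − (-0.452586))/3 = -0.492823
R_{2,2} = -0.492823 + (-0.492823 − (-0.495507))/15 = -0.492644

-0.4926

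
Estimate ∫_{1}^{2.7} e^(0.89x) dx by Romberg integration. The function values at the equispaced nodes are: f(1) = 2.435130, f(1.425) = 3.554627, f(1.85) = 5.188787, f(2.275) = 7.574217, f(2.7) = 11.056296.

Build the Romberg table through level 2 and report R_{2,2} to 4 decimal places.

9.6868

R_{0,0} (trapezoid, 1 panel, h=1.7000): 11.467712
R_{1,0} (trapezoid, 2 panels, h=0.8500): 10.144325
R_{2,0} (trapezoid, 4 panels, h=0.4250): 9.801921
R_{1,1} = 10.144325 + (10.144325 − 11.467712)/3 = 9.703196
R_{2,1} = 9.801921 + (9.801921 − 10.144325)/3 = 9.687786
R_{2,2} = 9.687786 + (9.687786 − 9.703196)/15 = 9.686759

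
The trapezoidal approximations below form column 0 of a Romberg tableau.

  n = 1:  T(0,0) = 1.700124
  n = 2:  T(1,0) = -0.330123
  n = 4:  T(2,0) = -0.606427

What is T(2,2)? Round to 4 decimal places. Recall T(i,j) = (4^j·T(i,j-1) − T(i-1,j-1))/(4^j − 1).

Richardson extrapolation on the trapezoidal column (denominator 4−1=3):
T(1,1) = -0.330123 + (-0.330123 − 1.700124)/3 = -1.006872
T(2,1) = (4·(-0.606427) − (-0.330123)) / 3 = -0.698528
T(2,2) = -0.698528 + (-0.698528 − (-1.006872))/15 = -0.677972
(Column j=1 coincides with Simpson's rule on the same nodes.)

-0.6780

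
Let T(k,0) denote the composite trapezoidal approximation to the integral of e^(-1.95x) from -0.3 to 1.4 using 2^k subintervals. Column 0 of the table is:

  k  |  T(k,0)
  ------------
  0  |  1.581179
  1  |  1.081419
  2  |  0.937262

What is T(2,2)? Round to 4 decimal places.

0.8875

T(1,1) = (4·1.081419 − 1.581179) / 3 = 0.914832
T(2,1) = 0.937262 + (0.937262 − 1.081419)/3 = 0.889210
T(2,2) = 0.889210 + (0.889210 − 0.914832)/15 = 0.887502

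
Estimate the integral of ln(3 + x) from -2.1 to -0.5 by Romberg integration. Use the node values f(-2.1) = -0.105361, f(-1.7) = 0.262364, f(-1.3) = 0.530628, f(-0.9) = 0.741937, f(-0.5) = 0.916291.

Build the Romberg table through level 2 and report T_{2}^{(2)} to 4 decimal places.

0.7855

T_{0}^{(0)} (trapezoid, 1 panel, h=1.6000): 0.648744
T_{1}^{(0)} (trapezoid, 2 panels, h=0.8000): 0.748874
T_{2}^{(0)} (trapezoid, 4 panels, h=0.4000): 0.776158
T_{1}^{(1)} = 0.748874 + (0.748874 − 0.648744)/3 = 0.782251
T_{2}^{(1)} = 0.776158 + (0.776158 − 0.748874)/3 = 0.785253
T_{2}^{(2)} = 0.785253 + (0.785253 − 0.782251)/15 = 0.785453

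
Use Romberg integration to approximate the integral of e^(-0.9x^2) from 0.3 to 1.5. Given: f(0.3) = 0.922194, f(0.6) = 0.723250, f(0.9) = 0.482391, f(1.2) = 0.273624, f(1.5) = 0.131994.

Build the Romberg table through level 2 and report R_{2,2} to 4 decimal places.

0.6009

R_{0,0} (trapezoid, 1 panel, h=1.2000): 0.632513
R_{1,0} (trapezoid, 2 panels, h=0.6000): 0.605691
R_{2,0} (trapezoid, 4 panels, h=0.3000): 0.601908
R_{1,1} = 0.605691 + (0.605691 − 0.632513)/3 = 0.596750
R_{2,1} = 0.601908 + (0.601908 − 0.605691)/3 = 0.600647
R_{2,2} = 0.600647 + (0.600647 − 0.596750)/15 = 0.600907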